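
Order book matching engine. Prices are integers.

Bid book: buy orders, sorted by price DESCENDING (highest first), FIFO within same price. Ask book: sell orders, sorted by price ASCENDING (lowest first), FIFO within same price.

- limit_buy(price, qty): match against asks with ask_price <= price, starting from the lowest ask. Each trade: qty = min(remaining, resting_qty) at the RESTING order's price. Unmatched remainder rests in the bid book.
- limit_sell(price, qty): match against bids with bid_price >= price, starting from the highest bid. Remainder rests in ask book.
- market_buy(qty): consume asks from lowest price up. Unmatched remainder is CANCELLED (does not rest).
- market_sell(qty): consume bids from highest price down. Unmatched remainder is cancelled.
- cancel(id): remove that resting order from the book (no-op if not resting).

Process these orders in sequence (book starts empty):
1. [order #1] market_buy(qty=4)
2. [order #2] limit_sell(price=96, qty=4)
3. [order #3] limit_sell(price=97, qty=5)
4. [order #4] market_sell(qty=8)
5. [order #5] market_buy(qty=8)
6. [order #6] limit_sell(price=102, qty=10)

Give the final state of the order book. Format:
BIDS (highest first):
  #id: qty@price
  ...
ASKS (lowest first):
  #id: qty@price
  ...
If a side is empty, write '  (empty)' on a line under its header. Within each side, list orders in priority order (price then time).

After op 1 [order #1] market_buy(qty=4): fills=none; bids=[-] asks=[-]
After op 2 [order #2] limit_sell(price=96, qty=4): fills=none; bids=[-] asks=[#2:4@96]
After op 3 [order #3] limit_sell(price=97, qty=5): fills=none; bids=[-] asks=[#2:4@96 #3:5@97]
After op 4 [order #4] market_sell(qty=8): fills=none; bids=[-] asks=[#2:4@96 #3:5@97]
After op 5 [order #5] market_buy(qty=8): fills=#5x#2:4@96 #5x#3:4@97; bids=[-] asks=[#3:1@97]
After op 6 [order #6] limit_sell(price=102, qty=10): fills=none; bids=[-] asks=[#3:1@97 #6:10@102]

Answer: BIDS (highest first):
  (empty)
ASKS (lowest first):
  #3: 1@97
  #6: 10@102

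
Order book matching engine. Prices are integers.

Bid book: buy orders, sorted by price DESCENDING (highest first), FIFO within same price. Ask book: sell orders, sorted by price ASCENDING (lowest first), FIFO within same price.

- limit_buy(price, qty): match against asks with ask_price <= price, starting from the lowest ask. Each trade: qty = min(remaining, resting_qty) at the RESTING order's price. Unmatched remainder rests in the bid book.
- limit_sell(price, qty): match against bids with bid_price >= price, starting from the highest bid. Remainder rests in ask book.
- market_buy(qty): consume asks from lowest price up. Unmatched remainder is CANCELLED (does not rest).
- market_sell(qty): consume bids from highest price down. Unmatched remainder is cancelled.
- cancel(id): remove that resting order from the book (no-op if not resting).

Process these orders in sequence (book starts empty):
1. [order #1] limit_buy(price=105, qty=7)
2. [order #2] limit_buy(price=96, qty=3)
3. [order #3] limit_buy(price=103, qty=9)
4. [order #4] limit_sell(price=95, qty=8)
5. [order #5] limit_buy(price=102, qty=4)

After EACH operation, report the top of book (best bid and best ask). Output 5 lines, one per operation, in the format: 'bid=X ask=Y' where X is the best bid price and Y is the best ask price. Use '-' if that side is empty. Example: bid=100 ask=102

Answer: bid=105 ask=-
bid=105 ask=-
bid=105 ask=-
bid=103 ask=-
bid=103 ask=-

Derivation:
After op 1 [order #1] limit_buy(price=105, qty=7): fills=none; bids=[#1:7@105] asks=[-]
After op 2 [order #2] limit_buy(price=96, qty=3): fills=none; bids=[#1:7@105 #2:3@96] asks=[-]
After op 3 [order #3] limit_buy(price=103, qty=9): fills=none; bids=[#1:7@105 #3:9@103 #2:3@96] asks=[-]
After op 4 [order #4] limit_sell(price=95, qty=8): fills=#1x#4:7@105 #3x#4:1@103; bids=[#3:8@103 #2:3@96] asks=[-]
After op 5 [order #5] limit_buy(price=102, qty=4): fills=none; bids=[#3:8@103 #5:4@102 #2:3@96] asks=[-]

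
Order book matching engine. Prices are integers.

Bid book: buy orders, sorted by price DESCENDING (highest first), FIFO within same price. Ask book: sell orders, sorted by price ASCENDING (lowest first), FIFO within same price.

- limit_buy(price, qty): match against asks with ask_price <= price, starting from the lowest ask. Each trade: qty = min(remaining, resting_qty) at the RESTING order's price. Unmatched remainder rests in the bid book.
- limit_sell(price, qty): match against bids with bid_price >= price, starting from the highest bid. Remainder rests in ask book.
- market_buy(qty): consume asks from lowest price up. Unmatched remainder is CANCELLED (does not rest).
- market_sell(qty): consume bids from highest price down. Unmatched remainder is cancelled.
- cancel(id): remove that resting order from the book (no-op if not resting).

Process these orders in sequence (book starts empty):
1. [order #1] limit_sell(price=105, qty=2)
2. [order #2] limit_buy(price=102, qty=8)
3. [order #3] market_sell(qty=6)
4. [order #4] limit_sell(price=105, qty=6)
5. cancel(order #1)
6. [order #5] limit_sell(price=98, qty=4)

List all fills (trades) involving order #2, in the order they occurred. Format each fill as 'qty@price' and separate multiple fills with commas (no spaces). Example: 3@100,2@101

After op 1 [order #1] limit_sell(price=105, qty=2): fills=none; bids=[-] asks=[#1:2@105]
After op 2 [order #2] limit_buy(price=102, qty=8): fills=none; bids=[#2:8@102] asks=[#1:2@105]
After op 3 [order #3] market_sell(qty=6): fills=#2x#3:6@102; bids=[#2:2@102] asks=[#1:2@105]
After op 4 [order #4] limit_sell(price=105, qty=6): fills=none; bids=[#2:2@102] asks=[#1:2@105 #4:6@105]
After op 5 cancel(order #1): fills=none; bids=[#2:2@102] asks=[#4:6@105]
After op 6 [order #5] limit_sell(price=98, qty=4): fills=#2x#5:2@102; bids=[-] asks=[#5:2@98 #4:6@105]

Answer: 6@102,2@102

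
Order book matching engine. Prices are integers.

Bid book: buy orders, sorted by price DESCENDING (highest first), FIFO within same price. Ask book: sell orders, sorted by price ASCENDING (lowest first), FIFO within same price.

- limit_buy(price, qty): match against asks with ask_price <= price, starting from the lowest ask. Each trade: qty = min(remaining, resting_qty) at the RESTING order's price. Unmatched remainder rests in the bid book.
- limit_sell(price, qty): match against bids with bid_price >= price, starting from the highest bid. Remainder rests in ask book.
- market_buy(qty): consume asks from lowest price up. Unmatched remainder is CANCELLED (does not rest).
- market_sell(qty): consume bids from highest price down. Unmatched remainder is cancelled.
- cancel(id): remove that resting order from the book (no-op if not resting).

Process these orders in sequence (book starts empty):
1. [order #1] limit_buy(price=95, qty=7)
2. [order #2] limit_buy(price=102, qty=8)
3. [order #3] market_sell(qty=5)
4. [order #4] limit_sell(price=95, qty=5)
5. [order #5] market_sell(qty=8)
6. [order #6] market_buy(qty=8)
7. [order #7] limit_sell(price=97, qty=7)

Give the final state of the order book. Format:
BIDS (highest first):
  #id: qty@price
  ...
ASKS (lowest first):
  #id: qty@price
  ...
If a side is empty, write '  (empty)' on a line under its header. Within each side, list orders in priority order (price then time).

Answer: BIDS (highest first):
  (empty)
ASKS (lowest first):
  #7: 7@97

Derivation:
After op 1 [order #1] limit_buy(price=95, qty=7): fills=none; bids=[#1:7@95] asks=[-]
After op 2 [order #2] limit_buy(price=102, qty=8): fills=none; bids=[#2:8@102 #1:7@95] asks=[-]
After op 3 [order #3] market_sell(qty=5): fills=#2x#3:5@102; bids=[#2:3@102 #1:7@95] asks=[-]
After op 4 [order #4] limit_sell(price=95, qty=5): fills=#2x#4:3@102 #1x#4:2@95; bids=[#1:5@95] asks=[-]
After op 5 [order #5] market_sell(qty=8): fills=#1x#5:5@95; bids=[-] asks=[-]
After op 6 [order #6] market_buy(qty=8): fills=none; bids=[-] asks=[-]
After op 7 [order #7] limit_sell(price=97, qty=7): fills=none; bids=[-] asks=[#7:7@97]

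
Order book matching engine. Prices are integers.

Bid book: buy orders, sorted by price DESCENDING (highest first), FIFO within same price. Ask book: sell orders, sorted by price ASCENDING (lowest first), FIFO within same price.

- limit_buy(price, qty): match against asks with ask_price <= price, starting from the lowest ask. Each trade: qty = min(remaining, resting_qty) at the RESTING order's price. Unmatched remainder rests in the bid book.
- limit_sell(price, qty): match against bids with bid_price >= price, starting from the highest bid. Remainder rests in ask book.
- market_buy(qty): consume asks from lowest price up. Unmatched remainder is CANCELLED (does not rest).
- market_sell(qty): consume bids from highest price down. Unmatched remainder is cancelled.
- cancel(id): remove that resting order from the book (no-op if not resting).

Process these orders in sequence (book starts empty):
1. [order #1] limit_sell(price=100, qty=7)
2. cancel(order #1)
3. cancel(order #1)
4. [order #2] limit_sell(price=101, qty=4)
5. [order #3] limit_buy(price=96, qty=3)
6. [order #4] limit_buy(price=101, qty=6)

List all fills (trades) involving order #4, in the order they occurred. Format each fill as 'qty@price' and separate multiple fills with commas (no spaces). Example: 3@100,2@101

After op 1 [order #1] limit_sell(price=100, qty=7): fills=none; bids=[-] asks=[#1:7@100]
After op 2 cancel(order #1): fills=none; bids=[-] asks=[-]
After op 3 cancel(order #1): fills=none; bids=[-] asks=[-]
After op 4 [order #2] limit_sell(price=101, qty=4): fills=none; bids=[-] asks=[#2:4@101]
After op 5 [order #3] limit_buy(price=96, qty=3): fills=none; bids=[#3:3@96] asks=[#2:4@101]
After op 6 [order #4] limit_buy(price=101, qty=6): fills=#4x#2:4@101; bids=[#4:2@101 #3:3@96] asks=[-]

Answer: 4@101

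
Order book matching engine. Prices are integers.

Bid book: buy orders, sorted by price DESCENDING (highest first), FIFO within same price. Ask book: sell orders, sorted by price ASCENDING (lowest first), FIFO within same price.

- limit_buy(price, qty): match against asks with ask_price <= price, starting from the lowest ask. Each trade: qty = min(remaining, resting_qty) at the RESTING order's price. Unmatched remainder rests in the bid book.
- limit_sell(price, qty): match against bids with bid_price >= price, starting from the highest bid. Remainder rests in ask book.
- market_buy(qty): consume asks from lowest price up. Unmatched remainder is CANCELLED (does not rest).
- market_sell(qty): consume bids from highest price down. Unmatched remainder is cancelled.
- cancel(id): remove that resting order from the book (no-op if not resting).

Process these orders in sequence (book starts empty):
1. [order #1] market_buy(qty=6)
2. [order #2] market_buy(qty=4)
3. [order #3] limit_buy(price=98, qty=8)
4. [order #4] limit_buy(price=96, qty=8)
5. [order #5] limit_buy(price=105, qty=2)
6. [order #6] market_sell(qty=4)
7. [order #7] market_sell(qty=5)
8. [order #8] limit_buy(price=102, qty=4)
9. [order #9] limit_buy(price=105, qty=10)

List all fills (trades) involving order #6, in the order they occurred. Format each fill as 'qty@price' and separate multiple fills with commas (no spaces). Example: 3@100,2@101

Answer: 2@105,2@98

Derivation:
After op 1 [order #1] market_buy(qty=6): fills=none; bids=[-] asks=[-]
After op 2 [order #2] market_buy(qty=4): fills=none; bids=[-] asks=[-]
After op 3 [order #3] limit_buy(price=98, qty=8): fills=none; bids=[#3:8@98] asks=[-]
After op 4 [order #4] limit_buy(price=96, qty=8): fills=none; bids=[#3:8@98 #4:8@96] asks=[-]
After op 5 [order #5] limit_buy(price=105, qty=2): fills=none; bids=[#5:2@105 #3:8@98 #4:8@96] asks=[-]
After op 6 [order #6] market_sell(qty=4): fills=#5x#6:2@105 #3x#6:2@98; bids=[#3:6@98 #4:8@96] asks=[-]
After op 7 [order #7] market_sell(qty=5): fills=#3x#7:5@98; bids=[#3:1@98 #4:8@96] asks=[-]
After op 8 [order #8] limit_buy(price=102, qty=4): fills=none; bids=[#8:4@102 #3:1@98 #4:8@96] asks=[-]
After op 9 [order #9] limit_buy(price=105, qty=10): fills=none; bids=[#9:10@105 #8:4@102 #3:1@98 #4:8@96] asks=[-]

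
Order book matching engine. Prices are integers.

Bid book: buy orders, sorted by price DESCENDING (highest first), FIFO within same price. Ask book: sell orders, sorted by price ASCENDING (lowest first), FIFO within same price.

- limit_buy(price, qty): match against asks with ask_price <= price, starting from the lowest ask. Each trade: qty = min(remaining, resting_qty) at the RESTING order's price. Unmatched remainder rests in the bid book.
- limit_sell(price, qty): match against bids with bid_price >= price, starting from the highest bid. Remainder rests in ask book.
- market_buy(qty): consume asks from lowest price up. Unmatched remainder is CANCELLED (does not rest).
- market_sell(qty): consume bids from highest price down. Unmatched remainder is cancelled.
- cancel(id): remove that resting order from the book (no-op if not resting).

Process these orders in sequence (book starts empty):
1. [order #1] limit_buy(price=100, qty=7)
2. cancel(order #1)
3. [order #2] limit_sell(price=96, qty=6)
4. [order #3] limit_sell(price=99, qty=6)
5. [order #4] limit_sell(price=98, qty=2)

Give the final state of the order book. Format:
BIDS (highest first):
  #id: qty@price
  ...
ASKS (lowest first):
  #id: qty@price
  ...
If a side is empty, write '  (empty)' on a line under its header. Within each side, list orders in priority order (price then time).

After op 1 [order #1] limit_buy(price=100, qty=7): fills=none; bids=[#1:7@100] asks=[-]
After op 2 cancel(order #1): fills=none; bids=[-] asks=[-]
After op 3 [order #2] limit_sell(price=96, qty=6): fills=none; bids=[-] asks=[#2:6@96]
After op 4 [order #3] limit_sell(price=99, qty=6): fills=none; bids=[-] asks=[#2:6@96 #3:6@99]
After op 5 [order #4] limit_sell(price=98, qty=2): fills=none; bids=[-] asks=[#2:6@96 #4:2@98 #3:6@99]

Answer: BIDS (highest first):
  (empty)
ASKS (lowest first):
  #2: 6@96
  #4: 2@98
  #3: 6@99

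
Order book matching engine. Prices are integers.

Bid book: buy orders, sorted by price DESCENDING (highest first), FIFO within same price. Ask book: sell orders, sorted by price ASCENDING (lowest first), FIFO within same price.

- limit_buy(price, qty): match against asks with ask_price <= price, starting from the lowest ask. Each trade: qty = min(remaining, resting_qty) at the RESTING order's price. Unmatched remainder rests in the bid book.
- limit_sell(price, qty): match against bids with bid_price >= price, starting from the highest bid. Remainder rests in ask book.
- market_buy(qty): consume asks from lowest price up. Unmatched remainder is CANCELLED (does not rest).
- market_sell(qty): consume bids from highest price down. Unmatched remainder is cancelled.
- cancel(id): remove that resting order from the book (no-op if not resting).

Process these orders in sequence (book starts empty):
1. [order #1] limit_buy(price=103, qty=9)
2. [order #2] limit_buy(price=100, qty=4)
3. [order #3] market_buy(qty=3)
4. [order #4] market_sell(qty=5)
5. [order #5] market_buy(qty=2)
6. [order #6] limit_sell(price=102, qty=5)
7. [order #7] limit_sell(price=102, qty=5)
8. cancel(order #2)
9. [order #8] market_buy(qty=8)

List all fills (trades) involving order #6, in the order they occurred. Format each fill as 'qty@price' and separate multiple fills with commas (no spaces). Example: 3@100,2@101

After op 1 [order #1] limit_buy(price=103, qty=9): fills=none; bids=[#1:9@103] asks=[-]
After op 2 [order #2] limit_buy(price=100, qty=4): fills=none; bids=[#1:9@103 #2:4@100] asks=[-]
After op 3 [order #3] market_buy(qty=3): fills=none; bids=[#1:9@103 #2:4@100] asks=[-]
After op 4 [order #4] market_sell(qty=5): fills=#1x#4:5@103; bids=[#1:4@103 #2:4@100] asks=[-]
After op 5 [order #5] market_buy(qty=2): fills=none; bids=[#1:4@103 #2:4@100] asks=[-]
After op 6 [order #6] limit_sell(price=102, qty=5): fills=#1x#6:4@103; bids=[#2:4@100] asks=[#6:1@102]
After op 7 [order #7] limit_sell(price=102, qty=5): fills=none; bids=[#2:4@100] asks=[#6:1@102 #7:5@102]
After op 8 cancel(order #2): fills=none; bids=[-] asks=[#6:1@102 #7:5@102]
After op 9 [order #8] market_buy(qty=8): fills=#8x#6:1@102 #8x#7:5@102; bids=[-] asks=[-]

Answer: 4@103,1@102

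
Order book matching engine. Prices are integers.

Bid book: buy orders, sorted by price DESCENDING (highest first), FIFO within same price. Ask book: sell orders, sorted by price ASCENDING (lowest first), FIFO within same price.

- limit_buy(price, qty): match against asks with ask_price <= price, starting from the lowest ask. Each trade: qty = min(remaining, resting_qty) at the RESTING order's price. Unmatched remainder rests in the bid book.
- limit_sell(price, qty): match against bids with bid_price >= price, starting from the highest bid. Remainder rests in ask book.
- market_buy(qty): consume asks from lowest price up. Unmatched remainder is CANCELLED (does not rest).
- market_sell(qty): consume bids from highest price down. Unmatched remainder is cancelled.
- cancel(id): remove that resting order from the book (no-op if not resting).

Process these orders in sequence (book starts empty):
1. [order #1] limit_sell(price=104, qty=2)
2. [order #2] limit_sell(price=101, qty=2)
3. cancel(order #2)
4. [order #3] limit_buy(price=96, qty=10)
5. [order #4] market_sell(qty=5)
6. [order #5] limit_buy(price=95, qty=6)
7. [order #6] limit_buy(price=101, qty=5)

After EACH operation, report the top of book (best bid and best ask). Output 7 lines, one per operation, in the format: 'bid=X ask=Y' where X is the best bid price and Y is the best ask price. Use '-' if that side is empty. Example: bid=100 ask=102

Answer: bid=- ask=104
bid=- ask=101
bid=- ask=104
bid=96 ask=104
bid=96 ask=104
bid=96 ask=104
bid=101 ask=104

Derivation:
After op 1 [order #1] limit_sell(price=104, qty=2): fills=none; bids=[-] asks=[#1:2@104]
After op 2 [order #2] limit_sell(price=101, qty=2): fills=none; bids=[-] asks=[#2:2@101 #1:2@104]
After op 3 cancel(order #2): fills=none; bids=[-] asks=[#1:2@104]
After op 4 [order #3] limit_buy(price=96, qty=10): fills=none; bids=[#3:10@96] asks=[#1:2@104]
After op 5 [order #4] market_sell(qty=5): fills=#3x#4:5@96; bids=[#3:5@96] asks=[#1:2@104]
After op 6 [order #5] limit_buy(price=95, qty=6): fills=none; bids=[#3:5@96 #5:6@95] asks=[#1:2@104]
After op 7 [order #6] limit_buy(price=101, qty=5): fills=none; bids=[#6:5@101 #3:5@96 #5:6@95] asks=[#1:2@104]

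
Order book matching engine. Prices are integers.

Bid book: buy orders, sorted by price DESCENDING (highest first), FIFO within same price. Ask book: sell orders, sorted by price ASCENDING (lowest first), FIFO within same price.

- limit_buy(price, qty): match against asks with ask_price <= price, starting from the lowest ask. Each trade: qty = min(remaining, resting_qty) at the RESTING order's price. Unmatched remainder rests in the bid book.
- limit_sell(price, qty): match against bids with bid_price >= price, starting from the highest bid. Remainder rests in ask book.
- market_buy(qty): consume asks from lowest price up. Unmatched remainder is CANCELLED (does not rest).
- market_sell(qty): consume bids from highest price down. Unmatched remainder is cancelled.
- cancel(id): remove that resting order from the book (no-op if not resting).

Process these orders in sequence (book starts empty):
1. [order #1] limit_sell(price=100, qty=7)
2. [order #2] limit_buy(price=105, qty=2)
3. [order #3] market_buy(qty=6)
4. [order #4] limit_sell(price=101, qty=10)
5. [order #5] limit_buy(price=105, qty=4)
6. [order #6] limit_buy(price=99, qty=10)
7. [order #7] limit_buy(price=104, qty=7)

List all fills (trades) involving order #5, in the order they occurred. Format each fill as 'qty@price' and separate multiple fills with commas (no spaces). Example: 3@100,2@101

After op 1 [order #1] limit_sell(price=100, qty=7): fills=none; bids=[-] asks=[#1:7@100]
After op 2 [order #2] limit_buy(price=105, qty=2): fills=#2x#1:2@100; bids=[-] asks=[#1:5@100]
After op 3 [order #3] market_buy(qty=6): fills=#3x#1:5@100; bids=[-] asks=[-]
After op 4 [order #4] limit_sell(price=101, qty=10): fills=none; bids=[-] asks=[#4:10@101]
After op 5 [order #5] limit_buy(price=105, qty=4): fills=#5x#4:4@101; bids=[-] asks=[#4:6@101]
After op 6 [order #6] limit_buy(price=99, qty=10): fills=none; bids=[#6:10@99] asks=[#4:6@101]
After op 7 [order #7] limit_buy(price=104, qty=7): fills=#7x#4:6@101; bids=[#7:1@104 #6:10@99] asks=[-]

Answer: 4@101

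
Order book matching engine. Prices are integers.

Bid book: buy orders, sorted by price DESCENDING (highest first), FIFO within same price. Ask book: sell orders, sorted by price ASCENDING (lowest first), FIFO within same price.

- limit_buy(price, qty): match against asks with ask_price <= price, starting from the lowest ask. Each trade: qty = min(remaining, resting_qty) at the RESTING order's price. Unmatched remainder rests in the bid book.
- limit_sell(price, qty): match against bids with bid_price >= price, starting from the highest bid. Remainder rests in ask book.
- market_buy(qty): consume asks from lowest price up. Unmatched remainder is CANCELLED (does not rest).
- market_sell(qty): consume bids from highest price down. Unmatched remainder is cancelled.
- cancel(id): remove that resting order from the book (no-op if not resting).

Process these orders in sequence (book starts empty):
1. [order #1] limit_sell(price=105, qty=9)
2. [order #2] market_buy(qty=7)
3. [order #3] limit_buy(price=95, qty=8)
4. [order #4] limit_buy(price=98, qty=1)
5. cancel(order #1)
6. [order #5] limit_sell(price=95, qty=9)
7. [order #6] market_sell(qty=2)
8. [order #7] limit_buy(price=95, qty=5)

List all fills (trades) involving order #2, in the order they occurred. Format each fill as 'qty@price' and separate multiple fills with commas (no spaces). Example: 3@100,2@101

Answer: 7@105

Derivation:
After op 1 [order #1] limit_sell(price=105, qty=9): fills=none; bids=[-] asks=[#1:9@105]
After op 2 [order #2] market_buy(qty=7): fills=#2x#1:7@105; bids=[-] asks=[#1:2@105]
After op 3 [order #3] limit_buy(price=95, qty=8): fills=none; bids=[#3:8@95] asks=[#1:2@105]
After op 4 [order #4] limit_buy(price=98, qty=1): fills=none; bids=[#4:1@98 #3:8@95] asks=[#1:2@105]
After op 5 cancel(order #1): fills=none; bids=[#4:1@98 #3:8@95] asks=[-]
After op 6 [order #5] limit_sell(price=95, qty=9): fills=#4x#5:1@98 #3x#5:8@95; bids=[-] asks=[-]
After op 7 [order #6] market_sell(qty=2): fills=none; bids=[-] asks=[-]
After op 8 [order #7] limit_buy(price=95, qty=5): fills=none; bids=[#7:5@95] asks=[-]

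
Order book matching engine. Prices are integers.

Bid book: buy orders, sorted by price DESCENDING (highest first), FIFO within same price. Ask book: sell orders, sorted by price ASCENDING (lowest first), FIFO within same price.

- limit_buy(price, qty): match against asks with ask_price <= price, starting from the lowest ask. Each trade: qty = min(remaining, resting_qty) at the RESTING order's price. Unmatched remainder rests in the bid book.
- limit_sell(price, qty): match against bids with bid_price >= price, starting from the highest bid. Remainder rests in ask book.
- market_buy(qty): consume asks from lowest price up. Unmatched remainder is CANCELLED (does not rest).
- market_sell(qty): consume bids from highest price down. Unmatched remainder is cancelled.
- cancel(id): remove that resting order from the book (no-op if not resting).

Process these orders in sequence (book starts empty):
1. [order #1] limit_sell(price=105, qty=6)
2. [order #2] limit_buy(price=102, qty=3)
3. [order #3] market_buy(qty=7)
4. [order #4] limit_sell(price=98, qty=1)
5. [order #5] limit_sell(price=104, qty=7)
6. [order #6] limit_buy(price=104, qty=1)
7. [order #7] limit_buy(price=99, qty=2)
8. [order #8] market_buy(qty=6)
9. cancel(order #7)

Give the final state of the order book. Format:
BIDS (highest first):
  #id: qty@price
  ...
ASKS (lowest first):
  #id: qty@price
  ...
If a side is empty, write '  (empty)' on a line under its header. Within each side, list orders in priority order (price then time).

Answer: BIDS (highest first):
  #2: 2@102
ASKS (lowest first):
  (empty)

Derivation:
After op 1 [order #1] limit_sell(price=105, qty=6): fills=none; bids=[-] asks=[#1:6@105]
After op 2 [order #2] limit_buy(price=102, qty=3): fills=none; bids=[#2:3@102] asks=[#1:6@105]
After op 3 [order #3] market_buy(qty=7): fills=#3x#1:6@105; bids=[#2:3@102] asks=[-]
After op 4 [order #4] limit_sell(price=98, qty=1): fills=#2x#4:1@102; bids=[#2:2@102] asks=[-]
After op 5 [order #5] limit_sell(price=104, qty=7): fills=none; bids=[#2:2@102] asks=[#5:7@104]
After op 6 [order #6] limit_buy(price=104, qty=1): fills=#6x#5:1@104; bids=[#2:2@102] asks=[#5:6@104]
After op 7 [order #7] limit_buy(price=99, qty=2): fills=none; bids=[#2:2@102 #7:2@99] asks=[#5:6@104]
After op 8 [order #8] market_buy(qty=6): fills=#8x#5:6@104; bids=[#2:2@102 #7:2@99] asks=[-]
After op 9 cancel(order #7): fills=none; bids=[#2:2@102] asks=[-]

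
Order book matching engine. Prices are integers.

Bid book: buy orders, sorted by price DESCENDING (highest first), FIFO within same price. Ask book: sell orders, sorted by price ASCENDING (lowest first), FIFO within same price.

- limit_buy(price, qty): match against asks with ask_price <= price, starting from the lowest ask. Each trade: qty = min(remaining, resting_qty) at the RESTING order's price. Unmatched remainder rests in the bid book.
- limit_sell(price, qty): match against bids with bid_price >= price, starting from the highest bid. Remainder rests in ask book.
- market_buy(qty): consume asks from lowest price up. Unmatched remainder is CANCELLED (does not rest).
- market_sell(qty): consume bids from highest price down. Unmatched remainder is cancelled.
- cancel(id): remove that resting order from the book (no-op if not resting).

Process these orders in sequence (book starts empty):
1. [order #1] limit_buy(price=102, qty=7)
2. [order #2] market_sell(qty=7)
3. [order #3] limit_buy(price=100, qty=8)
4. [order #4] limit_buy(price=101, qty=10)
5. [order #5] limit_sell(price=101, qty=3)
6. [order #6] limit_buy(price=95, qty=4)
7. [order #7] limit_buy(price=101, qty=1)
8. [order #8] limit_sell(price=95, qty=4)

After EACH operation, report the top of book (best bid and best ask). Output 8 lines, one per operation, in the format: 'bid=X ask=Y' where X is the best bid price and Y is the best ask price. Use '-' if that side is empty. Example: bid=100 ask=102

Answer: bid=102 ask=-
bid=- ask=-
bid=100 ask=-
bid=101 ask=-
bid=101 ask=-
bid=101 ask=-
bid=101 ask=-
bid=101 ask=-

Derivation:
After op 1 [order #1] limit_buy(price=102, qty=7): fills=none; bids=[#1:7@102] asks=[-]
After op 2 [order #2] market_sell(qty=7): fills=#1x#2:7@102; bids=[-] asks=[-]
After op 3 [order #3] limit_buy(price=100, qty=8): fills=none; bids=[#3:8@100] asks=[-]
After op 4 [order #4] limit_buy(price=101, qty=10): fills=none; bids=[#4:10@101 #3:8@100] asks=[-]
After op 5 [order #5] limit_sell(price=101, qty=3): fills=#4x#5:3@101; bids=[#4:7@101 #3:8@100] asks=[-]
After op 6 [order #6] limit_buy(price=95, qty=4): fills=none; bids=[#4:7@101 #3:8@100 #6:4@95] asks=[-]
After op 7 [order #7] limit_buy(price=101, qty=1): fills=none; bids=[#4:7@101 #7:1@101 #3:8@100 #6:4@95] asks=[-]
After op 8 [order #8] limit_sell(price=95, qty=4): fills=#4x#8:4@101; bids=[#4:3@101 #7:1@101 #3:8@100 #6:4@95] asks=[-]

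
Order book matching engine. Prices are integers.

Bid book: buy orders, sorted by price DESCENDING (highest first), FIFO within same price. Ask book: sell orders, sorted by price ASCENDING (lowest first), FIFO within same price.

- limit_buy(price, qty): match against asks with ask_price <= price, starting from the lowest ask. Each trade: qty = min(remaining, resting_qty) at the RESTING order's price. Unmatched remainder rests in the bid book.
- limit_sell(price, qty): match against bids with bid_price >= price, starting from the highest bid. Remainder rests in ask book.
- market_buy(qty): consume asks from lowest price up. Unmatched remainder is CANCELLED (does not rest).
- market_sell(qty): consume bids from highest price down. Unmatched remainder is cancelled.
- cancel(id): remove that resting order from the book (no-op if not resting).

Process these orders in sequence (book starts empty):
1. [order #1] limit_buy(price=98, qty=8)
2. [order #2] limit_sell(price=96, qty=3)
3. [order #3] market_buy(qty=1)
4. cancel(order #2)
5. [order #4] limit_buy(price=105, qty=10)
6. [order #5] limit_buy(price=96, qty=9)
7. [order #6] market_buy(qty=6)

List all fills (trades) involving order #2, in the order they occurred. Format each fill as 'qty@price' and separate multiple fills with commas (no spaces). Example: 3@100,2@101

After op 1 [order #1] limit_buy(price=98, qty=8): fills=none; bids=[#1:8@98] asks=[-]
After op 2 [order #2] limit_sell(price=96, qty=3): fills=#1x#2:3@98; bids=[#1:5@98] asks=[-]
After op 3 [order #3] market_buy(qty=1): fills=none; bids=[#1:5@98] asks=[-]
After op 4 cancel(order #2): fills=none; bids=[#1:5@98] asks=[-]
After op 5 [order #4] limit_buy(price=105, qty=10): fills=none; bids=[#4:10@105 #1:5@98] asks=[-]
After op 6 [order #5] limit_buy(price=96, qty=9): fills=none; bids=[#4:10@105 #1:5@98 #5:9@96] asks=[-]
After op 7 [order #6] market_buy(qty=6): fills=none; bids=[#4:10@105 #1:5@98 #5:9@96] asks=[-]

Answer: 3@98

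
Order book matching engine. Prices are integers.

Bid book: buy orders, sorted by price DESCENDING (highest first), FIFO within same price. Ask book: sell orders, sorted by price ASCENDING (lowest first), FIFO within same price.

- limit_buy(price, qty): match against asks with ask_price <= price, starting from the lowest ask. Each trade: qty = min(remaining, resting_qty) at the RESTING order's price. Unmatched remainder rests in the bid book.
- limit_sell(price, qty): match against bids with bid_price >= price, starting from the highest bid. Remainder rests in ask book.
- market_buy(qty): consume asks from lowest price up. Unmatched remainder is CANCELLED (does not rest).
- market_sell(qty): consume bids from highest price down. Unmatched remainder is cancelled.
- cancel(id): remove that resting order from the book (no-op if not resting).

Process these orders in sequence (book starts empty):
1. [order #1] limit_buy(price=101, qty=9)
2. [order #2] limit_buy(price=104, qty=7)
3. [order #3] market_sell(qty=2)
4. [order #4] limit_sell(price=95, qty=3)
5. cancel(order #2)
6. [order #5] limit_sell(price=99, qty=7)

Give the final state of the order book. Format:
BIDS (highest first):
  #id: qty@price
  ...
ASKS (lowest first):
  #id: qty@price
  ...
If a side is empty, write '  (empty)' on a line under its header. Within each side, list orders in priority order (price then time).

After op 1 [order #1] limit_buy(price=101, qty=9): fills=none; bids=[#1:9@101] asks=[-]
After op 2 [order #2] limit_buy(price=104, qty=7): fills=none; bids=[#2:7@104 #1:9@101] asks=[-]
After op 3 [order #3] market_sell(qty=2): fills=#2x#3:2@104; bids=[#2:5@104 #1:9@101] asks=[-]
After op 4 [order #4] limit_sell(price=95, qty=3): fills=#2x#4:3@104; bids=[#2:2@104 #1:9@101] asks=[-]
After op 5 cancel(order #2): fills=none; bids=[#1:9@101] asks=[-]
After op 6 [order #5] limit_sell(price=99, qty=7): fills=#1x#5:7@101; bids=[#1:2@101] asks=[-]

Answer: BIDS (highest first):
  #1: 2@101
ASKS (lowest first):
  (empty)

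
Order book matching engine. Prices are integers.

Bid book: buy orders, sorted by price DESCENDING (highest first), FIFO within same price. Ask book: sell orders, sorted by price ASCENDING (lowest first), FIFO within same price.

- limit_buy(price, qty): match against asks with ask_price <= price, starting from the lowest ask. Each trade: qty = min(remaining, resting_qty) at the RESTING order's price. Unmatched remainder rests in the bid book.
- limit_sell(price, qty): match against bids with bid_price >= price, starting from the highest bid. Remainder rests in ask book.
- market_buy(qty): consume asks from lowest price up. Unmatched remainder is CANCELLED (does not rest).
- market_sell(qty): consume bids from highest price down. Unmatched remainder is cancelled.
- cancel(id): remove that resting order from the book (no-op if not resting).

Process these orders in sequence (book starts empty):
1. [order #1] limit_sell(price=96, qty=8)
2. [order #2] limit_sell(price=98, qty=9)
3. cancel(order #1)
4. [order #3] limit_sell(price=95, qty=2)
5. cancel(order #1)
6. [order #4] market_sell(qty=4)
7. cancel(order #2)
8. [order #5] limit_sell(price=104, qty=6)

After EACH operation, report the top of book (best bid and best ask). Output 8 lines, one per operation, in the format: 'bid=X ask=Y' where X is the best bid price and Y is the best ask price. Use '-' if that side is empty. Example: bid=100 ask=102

Answer: bid=- ask=96
bid=- ask=96
bid=- ask=98
bid=- ask=95
bid=- ask=95
bid=- ask=95
bid=- ask=95
bid=- ask=95

Derivation:
After op 1 [order #1] limit_sell(price=96, qty=8): fills=none; bids=[-] asks=[#1:8@96]
After op 2 [order #2] limit_sell(price=98, qty=9): fills=none; bids=[-] asks=[#1:8@96 #2:9@98]
After op 3 cancel(order #1): fills=none; bids=[-] asks=[#2:9@98]
After op 4 [order #3] limit_sell(price=95, qty=2): fills=none; bids=[-] asks=[#3:2@95 #2:9@98]
After op 5 cancel(order #1): fills=none; bids=[-] asks=[#3:2@95 #2:9@98]
After op 6 [order #4] market_sell(qty=4): fills=none; bids=[-] asks=[#3:2@95 #2:9@98]
After op 7 cancel(order #2): fills=none; bids=[-] asks=[#3:2@95]
After op 8 [order #5] limit_sell(price=104, qty=6): fills=none; bids=[-] asks=[#3:2@95 #5:6@104]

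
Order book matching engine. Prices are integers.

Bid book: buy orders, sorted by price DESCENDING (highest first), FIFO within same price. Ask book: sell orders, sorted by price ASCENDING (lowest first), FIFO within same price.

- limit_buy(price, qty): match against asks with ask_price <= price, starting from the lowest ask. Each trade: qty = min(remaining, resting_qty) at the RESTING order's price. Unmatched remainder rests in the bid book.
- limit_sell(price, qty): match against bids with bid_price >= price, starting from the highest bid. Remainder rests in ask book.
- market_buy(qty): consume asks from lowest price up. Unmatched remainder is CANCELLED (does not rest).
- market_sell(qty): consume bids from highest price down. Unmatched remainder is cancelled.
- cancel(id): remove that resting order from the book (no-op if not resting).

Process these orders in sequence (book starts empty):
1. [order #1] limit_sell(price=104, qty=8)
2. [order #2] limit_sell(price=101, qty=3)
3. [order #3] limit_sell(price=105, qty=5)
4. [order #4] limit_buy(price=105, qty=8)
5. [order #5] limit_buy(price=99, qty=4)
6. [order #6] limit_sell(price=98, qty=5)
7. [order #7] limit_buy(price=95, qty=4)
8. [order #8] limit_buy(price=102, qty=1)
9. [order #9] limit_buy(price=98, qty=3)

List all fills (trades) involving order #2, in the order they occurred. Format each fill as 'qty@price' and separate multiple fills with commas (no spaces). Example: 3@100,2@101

After op 1 [order #1] limit_sell(price=104, qty=8): fills=none; bids=[-] asks=[#1:8@104]
After op 2 [order #2] limit_sell(price=101, qty=3): fills=none; bids=[-] asks=[#2:3@101 #1:8@104]
After op 3 [order #3] limit_sell(price=105, qty=5): fills=none; bids=[-] asks=[#2:3@101 #1:8@104 #3:5@105]
After op 4 [order #4] limit_buy(price=105, qty=8): fills=#4x#2:3@101 #4x#1:5@104; bids=[-] asks=[#1:3@104 #3:5@105]
After op 5 [order #5] limit_buy(price=99, qty=4): fills=none; bids=[#5:4@99] asks=[#1:3@104 #3:5@105]
After op 6 [order #6] limit_sell(price=98, qty=5): fills=#5x#6:4@99; bids=[-] asks=[#6:1@98 #1:3@104 #3:5@105]
After op 7 [order #7] limit_buy(price=95, qty=4): fills=none; bids=[#7:4@95] asks=[#6:1@98 #1:3@104 #3:5@105]
After op 8 [order #8] limit_buy(price=102, qty=1): fills=#8x#6:1@98; bids=[#7:4@95] asks=[#1:3@104 #3:5@105]
After op 9 [order #9] limit_buy(price=98, qty=3): fills=none; bids=[#9:3@98 #7:4@95] asks=[#1:3@104 #3:5@105]

Answer: 3@101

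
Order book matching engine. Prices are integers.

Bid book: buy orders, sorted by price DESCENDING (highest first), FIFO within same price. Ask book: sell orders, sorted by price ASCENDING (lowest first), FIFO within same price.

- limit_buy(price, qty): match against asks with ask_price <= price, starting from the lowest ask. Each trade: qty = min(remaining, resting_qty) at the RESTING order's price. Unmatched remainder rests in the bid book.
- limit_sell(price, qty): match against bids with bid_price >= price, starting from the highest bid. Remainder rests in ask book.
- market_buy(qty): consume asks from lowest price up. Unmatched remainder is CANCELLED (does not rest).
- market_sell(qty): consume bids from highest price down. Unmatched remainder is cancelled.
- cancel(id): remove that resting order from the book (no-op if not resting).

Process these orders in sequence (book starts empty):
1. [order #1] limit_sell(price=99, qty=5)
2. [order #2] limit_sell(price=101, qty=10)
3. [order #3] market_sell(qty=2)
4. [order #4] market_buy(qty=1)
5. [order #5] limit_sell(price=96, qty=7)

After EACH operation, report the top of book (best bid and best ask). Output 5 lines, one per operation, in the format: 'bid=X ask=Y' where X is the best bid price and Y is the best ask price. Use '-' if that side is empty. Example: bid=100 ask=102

After op 1 [order #1] limit_sell(price=99, qty=5): fills=none; bids=[-] asks=[#1:5@99]
After op 2 [order #2] limit_sell(price=101, qty=10): fills=none; bids=[-] asks=[#1:5@99 #2:10@101]
After op 3 [order #3] market_sell(qty=2): fills=none; bids=[-] asks=[#1:5@99 #2:10@101]
After op 4 [order #4] market_buy(qty=1): fills=#4x#1:1@99; bids=[-] asks=[#1:4@99 #2:10@101]
After op 5 [order #5] limit_sell(price=96, qty=7): fills=none; bids=[-] asks=[#5:7@96 #1:4@99 #2:10@101]

Answer: bid=- ask=99
bid=- ask=99
bid=- ask=99
bid=- ask=99
bid=- ask=96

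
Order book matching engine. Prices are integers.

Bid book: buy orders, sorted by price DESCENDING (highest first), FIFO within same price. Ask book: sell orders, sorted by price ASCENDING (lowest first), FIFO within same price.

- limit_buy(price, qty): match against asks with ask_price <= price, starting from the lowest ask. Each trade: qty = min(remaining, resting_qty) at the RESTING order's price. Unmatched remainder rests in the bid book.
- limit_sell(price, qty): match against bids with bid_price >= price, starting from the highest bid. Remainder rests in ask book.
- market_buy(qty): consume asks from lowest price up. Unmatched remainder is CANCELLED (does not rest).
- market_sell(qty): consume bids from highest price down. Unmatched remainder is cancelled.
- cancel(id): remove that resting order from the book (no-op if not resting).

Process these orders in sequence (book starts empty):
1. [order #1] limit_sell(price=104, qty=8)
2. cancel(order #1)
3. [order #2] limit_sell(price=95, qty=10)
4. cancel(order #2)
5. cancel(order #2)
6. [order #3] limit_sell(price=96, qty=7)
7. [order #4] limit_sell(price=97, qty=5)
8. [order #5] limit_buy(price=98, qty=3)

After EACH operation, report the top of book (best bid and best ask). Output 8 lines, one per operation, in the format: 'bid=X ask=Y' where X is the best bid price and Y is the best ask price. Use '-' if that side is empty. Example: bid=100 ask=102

After op 1 [order #1] limit_sell(price=104, qty=8): fills=none; bids=[-] asks=[#1:8@104]
After op 2 cancel(order #1): fills=none; bids=[-] asks=[-]
After op 3 [order #2] limit_sell(price=95, qty=10): fills=none; bids=[-] asks=[#2:10@95]
After op 4 cancel(order #2): fills=none; bids=[-] asks=[-]
After op 5 cancel(order #2): fills=none; bids=[-] asks=[-]
After op 6 [order #3] limit_sell(price=96, qty=7): fills=none; bids=[-] asks=[#3:7@96]
After op 7 [order #4] limit_sell(price=97, qty=5): fills=none; bids=[-] asks=[#3:7@96 #4:5@97]
After op 8 [order #5] limit_buy(price=98, qty=3): fills=#5x#3:3@96; bids=[-] asks=[#3:4@96 #4:5@97]

Answer: bid=- ask=104
bid=- ask=-
bid=- ask=95
bid=- ask=-
bid=- ask=-
bid=- ask=96
bid=- ask=96
bid=- ask=96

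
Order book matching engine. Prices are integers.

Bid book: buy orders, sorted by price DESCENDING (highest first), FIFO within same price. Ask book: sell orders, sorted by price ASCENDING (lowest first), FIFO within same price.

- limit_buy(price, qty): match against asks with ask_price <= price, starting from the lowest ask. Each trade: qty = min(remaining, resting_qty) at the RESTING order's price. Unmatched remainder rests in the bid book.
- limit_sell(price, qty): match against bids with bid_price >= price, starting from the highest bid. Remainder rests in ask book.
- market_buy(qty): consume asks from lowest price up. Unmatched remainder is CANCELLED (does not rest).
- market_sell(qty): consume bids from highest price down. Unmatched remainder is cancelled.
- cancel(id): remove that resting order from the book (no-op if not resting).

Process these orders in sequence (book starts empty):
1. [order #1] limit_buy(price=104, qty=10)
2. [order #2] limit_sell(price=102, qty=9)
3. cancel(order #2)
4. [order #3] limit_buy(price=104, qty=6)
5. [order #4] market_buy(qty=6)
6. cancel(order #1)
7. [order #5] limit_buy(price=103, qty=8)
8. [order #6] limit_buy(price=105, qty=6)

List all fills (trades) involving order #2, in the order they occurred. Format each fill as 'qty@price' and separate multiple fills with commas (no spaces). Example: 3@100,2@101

After op 1 [order #1] limit_buy(price=104, qty=10): fills=none; bids=[#1:10@104] asks=[-]
After op 2 [order #2] limit_sell(price=102, qty=9): fills=#1x#2:9@104; bids=[#1:1@104] asks=[-]
After op 3 cancel(order #2): fills=none; bids=[#1:1@104] asks=[-]
After op 4 [order #3] limit_buy(price=104, qty=6): fills=none; bids=[#1:1@104 #3:6@104] asks=[-]
After op 5 [order #4] market_buy(qty=6): fills=none; bids=[#1:1@104 #3:6@104] asks=[-]
After op 6 cancel(order #1): fills=none; bids=[#3:6@104] asks=[-]
After op 7 [order #5] limit_buy(price=103, qty=8): fills=none; bids=[#3:6@104 #5:8@103] asks=[-]
After op 8 [order #6] limit_buy(price=105, qty=6): fills=none; bids=[#6:6@105 #3:6@104 #5:8@103] asks=[-]

Answer: 9@104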